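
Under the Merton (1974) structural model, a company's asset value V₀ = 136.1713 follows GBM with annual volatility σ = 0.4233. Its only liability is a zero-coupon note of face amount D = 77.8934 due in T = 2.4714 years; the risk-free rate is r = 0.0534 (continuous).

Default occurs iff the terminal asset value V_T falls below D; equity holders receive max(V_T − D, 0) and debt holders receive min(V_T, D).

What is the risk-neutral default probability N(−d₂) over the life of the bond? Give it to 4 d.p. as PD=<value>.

d₁ = [ln(V₀/D) + (r + σ²/2)T] / (σ√T)
   = [ln(136.1713/77.8934) + (0.0534 + 0.5·0.4233²)·2.4714] / (0.4233·√2.4714)
   = [0.558572 + 0.353389] / 0.665457 = 1.370430
d₂ = d₁ − σ√T = 1.370430 − 0.665457 = 0.704973
risk-neutral PD = N(−d₂) = N(-0.704973) = 0.240414

PD=0.2404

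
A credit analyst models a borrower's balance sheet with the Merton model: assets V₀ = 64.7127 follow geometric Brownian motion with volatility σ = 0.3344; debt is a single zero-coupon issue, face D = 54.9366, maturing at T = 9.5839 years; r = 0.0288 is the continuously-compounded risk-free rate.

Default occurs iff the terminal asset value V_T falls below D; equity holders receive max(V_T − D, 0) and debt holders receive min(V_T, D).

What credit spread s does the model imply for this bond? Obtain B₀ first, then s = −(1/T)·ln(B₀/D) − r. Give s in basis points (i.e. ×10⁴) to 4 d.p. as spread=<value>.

d₁ = [ln(V₀/D) + (r + σ²/2)T] / (σ√T)
   = [ln(64.7127/54.9366) + (0.0288 + 0.5·0.3344²)·9.5839] / (0.3344·√9.5839)
   = [0.163778 + 0.811868] / 1.035231 = 0.942442
d₂ = d₁ − σ√T = 0.942442 − 1.035231 = -0.092789
N(d₁) = 0.827017,  N(d₂) = 0.463036,  e^(−rT) = 0.758801
E₀ = V₀·N(d₁) − D·e^(−rT)·N(d₂)
   = 64.7127·0.827017 − 54.9366·0.758801·0.463036 = 34.216430
B₀ = V₀ − E₀ = 64.7127 − 34.216430 = 30.496270
spread = −(1/T)·ln(B₀/D) − r = −(1/9.5839)·ln(30.496270/54.9366) − 0.0288 = 0.03261293
in basis points: 0.03261293 × 10⁴ = 326.1293 bp

spread=326.1293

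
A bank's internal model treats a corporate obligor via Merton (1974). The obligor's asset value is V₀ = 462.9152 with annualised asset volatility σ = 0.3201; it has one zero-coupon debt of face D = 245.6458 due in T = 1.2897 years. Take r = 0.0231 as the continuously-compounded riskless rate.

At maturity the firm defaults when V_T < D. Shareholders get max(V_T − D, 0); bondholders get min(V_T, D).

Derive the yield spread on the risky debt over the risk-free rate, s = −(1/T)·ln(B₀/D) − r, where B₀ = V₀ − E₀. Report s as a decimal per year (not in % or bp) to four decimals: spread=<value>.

d₁ = [ln(V₀/D) + (r + σ²/2)T] / (σ√T)
   = [ln(462.9152/245.6458) + (0.0231 + 0.5·0.3201²)·1.2897] / (0.3201·√1.2897)
   = [0.633653 + 0.095866] / 0.363521 = 2.006812
d₂ = d₁ − σ√T = 2.006812 − 0.363521 = 1.643291
N(d₁) = 0.977615,  N(d₂) = 0.949839,  e^(−rT) = 0.970647
E₀ = V₀·N(d₁) − D·e^(−rT)·N(d₂)
   = 462.9152·0.977615 − 245.6458·0.970647·0.949839 = 226.077733
B₀ = V₀ − E₀ = 462.9152 − 226.077733 = 236.837467
spread = −(1/T)·ln(B₀/D) − r = −(1/1.2897)·ln(236.837467/245.6458) − 0.0231 = 0.00521399

spread=0.0052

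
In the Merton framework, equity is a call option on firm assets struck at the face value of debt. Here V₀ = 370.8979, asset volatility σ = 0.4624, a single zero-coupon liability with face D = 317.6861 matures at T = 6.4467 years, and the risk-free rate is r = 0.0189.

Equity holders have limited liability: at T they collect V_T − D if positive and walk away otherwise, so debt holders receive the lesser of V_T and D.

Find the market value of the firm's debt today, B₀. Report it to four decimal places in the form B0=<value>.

d₁ = [ln(V₀/D) + (r + σ²/2)T] / (σ√T)
   = [ln(370.8979/317.6861) + (0.0189 + 0.5·0.4624²)·6.4467] / (0.4624·√6.4467)
   = [0.154863 + 0.811039] / 1.174050 = 0.822710
d₂ = d₁ − σ√T = 0.822710 − 1.174050 = -0.351340
N(d₁) = 0.794663,  N(d₂) = 0.362667,  e^(−rT) = 0.885288
E₀ = V₀·N(d₁) − D·e^(−rT)·N(d₂)
   = 370.8979·0.794663 − 317.6861·0.885288·0.362667 = 192.741357
B₀ = V₀ − E₀ = 370.8979 − 192.741357 = 178.156543

B0=178.1565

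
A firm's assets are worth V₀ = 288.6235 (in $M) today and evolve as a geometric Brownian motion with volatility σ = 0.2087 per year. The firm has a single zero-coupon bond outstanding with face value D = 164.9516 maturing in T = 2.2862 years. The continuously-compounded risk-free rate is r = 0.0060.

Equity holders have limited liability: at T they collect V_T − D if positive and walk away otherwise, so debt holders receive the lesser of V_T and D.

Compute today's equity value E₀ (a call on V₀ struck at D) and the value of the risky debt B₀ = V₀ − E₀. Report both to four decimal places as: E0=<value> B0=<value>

E0=126.8468 B0=161.7767

d₁ = [ln(V₀/D) + (r + σ²/2)T] / (σ√T)
   = [ln(288.6235/164.9516) + (0.0060 + 0.5·0.2087²)·2.2862] / (0.2087·√2.2862)
   = [0.559471 + 0.063506] / 0.315558 = 1.974205
d₂ = d₁ − σ√T = 1.974205 − 0.315558 = 1.658647
N(d₁) = 0.975821,  N(d₂) = 0.951406,  e^(−rT) = 0.986376
E₀ = V₀·N(d₁) − D·e^(−rT)·N(d₂)
   = 288.6235·0.975821 − 164.9516·0.986376·0.951406 = 126.846810
B₀ = V₀ − E₀ = 288.6235 − 126.846810 = 161.776690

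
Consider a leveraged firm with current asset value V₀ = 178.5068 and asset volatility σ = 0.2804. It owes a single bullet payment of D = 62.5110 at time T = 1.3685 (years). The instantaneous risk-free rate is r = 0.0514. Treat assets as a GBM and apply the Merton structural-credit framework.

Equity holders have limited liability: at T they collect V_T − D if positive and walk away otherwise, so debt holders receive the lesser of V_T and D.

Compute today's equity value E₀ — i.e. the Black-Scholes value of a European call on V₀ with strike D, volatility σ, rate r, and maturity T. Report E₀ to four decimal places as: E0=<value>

E0=120.2445

d₁ = [ln(V₀/D) + (r + σ²/2)T] / (σ√T)
   = [ln(178.5068/62.5110) + (0.0514 + 0.5·0.2804²)·1.3685] / (0.2804·√1.3685)
   = [1.049284 + 0.124139] / 0.328020 = 3.577292
d₂ = d₁ − σ√T = 3.577292 − 0.328020 = 3.249272
N(d₁) = 0.999826,  N(d₂) = 0.999421,  e^(−rT) = 0.932076
E₀ = V₀·N(d₁) − D·e^(−rT)·N(d₂)
   = 178.5068·0.999826 − 62.5110·0.932076·0.999421 = 120.244516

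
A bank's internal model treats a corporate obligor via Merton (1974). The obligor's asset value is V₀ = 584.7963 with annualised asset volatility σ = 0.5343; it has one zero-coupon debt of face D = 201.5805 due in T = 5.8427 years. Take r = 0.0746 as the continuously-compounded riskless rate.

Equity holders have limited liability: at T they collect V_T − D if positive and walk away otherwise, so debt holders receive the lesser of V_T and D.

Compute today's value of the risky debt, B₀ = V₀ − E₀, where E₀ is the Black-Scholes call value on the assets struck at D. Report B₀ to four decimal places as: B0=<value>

d₁ = [ln(V₀/D) + (r + σ²/2)T] / (σ√T)
   = [ln(584.7963/201.5805) + (0.0746 + 0.5·0.5343²)·5.8427] / (0.5343·√5.8427)
   = [1.065075 + 1.269842] / 1.291493 = 1.807921
d₂ = d₁ − σ√T = 1.807921 − 1.291493 = 0.516428
N(d₁) = 0.964691,  N(d₂) = 0.697222,  e^(−rT) = 0.646705
E₀ = V₀·N(d₁) − D·e^(−rT)·N(d₂)
   = 584.7963·0.964691 − 201.5805·0.646705·0.697222 = 473.255452
B₀ = V₀ − E₀ = 584.7963 − 473.255452 = 111.540848

B0=111.5408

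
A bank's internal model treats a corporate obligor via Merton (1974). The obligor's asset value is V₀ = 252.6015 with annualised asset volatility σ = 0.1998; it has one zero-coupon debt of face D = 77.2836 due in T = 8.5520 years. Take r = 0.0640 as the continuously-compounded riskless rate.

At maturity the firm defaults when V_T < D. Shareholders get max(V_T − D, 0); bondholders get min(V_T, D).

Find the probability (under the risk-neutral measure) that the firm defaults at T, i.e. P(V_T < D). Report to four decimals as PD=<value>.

d₁ = [ln(V₀/D) + (r + σ²/2)T] / (σ√T)
   = [ln(252.6015/77.2836) + (0.0640 + 0.5·0.1998²)·8.5520] / (0.1998·√8.5520)
   = [1.184331 + 0.718026] / 0.584291 = 3.255838
d₂ = d₁ − σ√T = 3.255838 − 0.584291 = 2.671547
risk-neutral PD = N(−d₂) = N(-2.671547) = 0.003775

PD=0.0038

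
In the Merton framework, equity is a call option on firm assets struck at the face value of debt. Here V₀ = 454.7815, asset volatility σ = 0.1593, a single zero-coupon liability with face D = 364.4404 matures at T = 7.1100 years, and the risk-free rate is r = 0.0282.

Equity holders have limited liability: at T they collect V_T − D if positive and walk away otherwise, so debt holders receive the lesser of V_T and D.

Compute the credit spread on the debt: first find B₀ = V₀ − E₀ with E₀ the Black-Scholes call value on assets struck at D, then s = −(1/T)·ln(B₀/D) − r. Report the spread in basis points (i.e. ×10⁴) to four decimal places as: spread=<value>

spread=62.7410

d₁ = [ln(V₀/D) + (r + σ²/2)T] / (σ√T)
   = [ln(454.7815/364.4404) + (0.0282 + 0.5·0.1593²)·7.1100] / (0.1593·√7.1100)
   = [0.221454 + 0.290715] / 0.424767 = 1.205766
d₂ = d₁ − σ√T = 1.205766 − 0.424767 = 0.780999
N(d₁) = 0.886046,  N(d₂) = 0.782599,  e^(−rT) = 0.818320
E₀ = V₀·N(d₁) − D·e^(−rT)·N(d₂)
   = 454.7815·0.886046 − 364.4404·0.818320·0.782599 = 169.563963
B₀ = V₀ − E₀ = 454.7815 − 169.563963 = 285.217537
spread = −(1/T)·ln(B₀/D) − r = −(1/7.1100)·ln(285.217537/364.4404) − 0.0282 = 0.00627410
in basis points: 0.00627410 × 10⁴ = 62.7410 bp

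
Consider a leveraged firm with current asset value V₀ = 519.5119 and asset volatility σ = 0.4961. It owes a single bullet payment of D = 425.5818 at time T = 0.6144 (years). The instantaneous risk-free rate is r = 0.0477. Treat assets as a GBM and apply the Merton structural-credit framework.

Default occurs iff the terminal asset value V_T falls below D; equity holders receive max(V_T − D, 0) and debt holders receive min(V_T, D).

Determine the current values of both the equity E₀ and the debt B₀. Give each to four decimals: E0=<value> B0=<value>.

E0=136.8884 B0=382.6235

d₁ = [ln(V₀/D) + (r + σ²/2)T] / (σ√T)
   = [ln(519.5119/425.5818) + (0.0477 + 0.5·0.4961²)·0.6144] / (0.4961·√0.6144)
   = [0.199433 + 0.104913] / 0.388861 = 0.782659
d₂ = d₁ − σ√T = 0.782659 − 0.388861 = 0.393798
N(d₁) = 0.783086,  N(d₂) = 0.653135,  e^(−rT) = 0.971118
E₀ = V₀·N(d₁) − D·e^(−rT)·N(d₂)
   = 519.5119·0.783086 − 425.5818·0.971118·0.653135 = 136.888382
B₀ = V₀ − E₀ = 519.5119 − 136.888382 = 382.623518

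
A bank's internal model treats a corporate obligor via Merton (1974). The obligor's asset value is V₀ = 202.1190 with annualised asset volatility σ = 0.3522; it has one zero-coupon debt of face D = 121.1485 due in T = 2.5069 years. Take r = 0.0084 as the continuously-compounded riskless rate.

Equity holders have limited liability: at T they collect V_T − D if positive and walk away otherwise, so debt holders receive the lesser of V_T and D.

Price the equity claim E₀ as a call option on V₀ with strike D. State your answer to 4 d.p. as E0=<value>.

E0=91.1303

d₁ = [ln(V₀/D) + (r + σ²/2)T] / (σ√T)
   = [ln(202.1190/121.1485) + (0.0084 + 0.5·0.3522²)·2.5069] / (0.3522·√2.5069)
   = [0.511840 + 0.176542] / 0.557645 = 1.234444
d₂ = d₁ − σ√T = 1.234444 − 0.557645 = 0.676799
N(d₁) = 0.891481,  N(d₂) = 0.750733,  e^(−rT) = 0.979162
E₀ = V₀·N(d₁) − D·e^(−rT)·N(d₂)
   = 202.1190·0.891481 − 121.1485·0.979162·0.750733 = 91.130294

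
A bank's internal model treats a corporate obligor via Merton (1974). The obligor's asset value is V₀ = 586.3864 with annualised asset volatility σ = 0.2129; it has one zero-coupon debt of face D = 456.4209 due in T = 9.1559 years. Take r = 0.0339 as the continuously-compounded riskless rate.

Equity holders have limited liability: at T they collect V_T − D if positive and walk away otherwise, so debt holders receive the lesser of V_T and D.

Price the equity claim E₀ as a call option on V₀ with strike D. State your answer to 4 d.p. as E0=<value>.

d₁ = [ln(V₀/D) + (r + σ²/2)T] / (σ√T)
   = [ln(586.3864/456.4209) + (0.0339 + 0.5·0.2129²)·9.1559] / (0.2129·√9.1559)
   = [0.250564 + 0.517887] / 0.644208 = 1.192861
d₂ = d₁ − σ√T = 1.192861 − 0.644208 = 0.548653
N(d₁) = 0.883538,  N(d₂) = 0.708378,  e^(−rT) = 0.733165
E₀ = V₀·N(d₁) − D·e^(−rT)·N(d₂)
   = 586.3864·0.883538 − 456.4209·0.733165·0.708378 = 281.048962

E0=281.0490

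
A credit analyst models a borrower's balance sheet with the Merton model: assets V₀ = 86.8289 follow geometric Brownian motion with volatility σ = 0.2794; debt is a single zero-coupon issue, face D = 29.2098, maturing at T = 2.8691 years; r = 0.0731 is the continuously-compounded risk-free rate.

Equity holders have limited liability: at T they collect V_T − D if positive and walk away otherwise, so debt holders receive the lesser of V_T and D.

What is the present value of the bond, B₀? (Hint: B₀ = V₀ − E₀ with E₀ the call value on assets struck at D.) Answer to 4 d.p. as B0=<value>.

B0=23.6642

d₁ = [ln(V₀/D) + (r + σ²/2)T] / (σ√T)
   = [ln(86.8289/29.2098) + (0.0731 + 0.5·0.2794²)·2.8691] / (0.2794·√2.8691)
   = [1.089435 + 0.321718] / 0.473259 = 2.981776
d₂ = d₁ − σ√T = 2.981776 − 0.473259 = 2.508517
N(d₁) = 0.998567,  N(d₂) = 0.993938,  e^(−rT) = 0.810802
E₀ = V₀·N(d₁) − D·e^(−rT)·N(d₂)
   = 86.8289·0.998567 − 29.2098·0.810802·0.993938 = 63.164681
B₀ = V₀ − E₀ = 86.8289 − 63.164681 = 23.664219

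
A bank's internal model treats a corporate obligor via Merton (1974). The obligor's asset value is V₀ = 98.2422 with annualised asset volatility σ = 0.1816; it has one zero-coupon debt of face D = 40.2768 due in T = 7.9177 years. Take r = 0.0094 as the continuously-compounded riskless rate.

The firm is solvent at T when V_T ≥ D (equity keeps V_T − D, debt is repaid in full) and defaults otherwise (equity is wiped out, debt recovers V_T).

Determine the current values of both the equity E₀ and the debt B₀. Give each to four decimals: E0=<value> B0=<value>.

d₁ = [ln(V₀/D) + (r + σ²/2)T] / (σ√T)
   = [ln(98.2422/40.2768) + (0.0094 + 0.5·0.1816²)·7.9177] / (0.1816·√7.9177)
   = [0.891660 + 0.204984] / 0.510993 = 2.146101
d₂ = d₁ − σ√T = 2.146101 − 0.510993 = 1.635108
N(d₁) = 0.984068,  N(d₂) = 0.948987,  e^(−rT) = 0.928276
E₀ = V₀·N(d₁) − D·e^(−rT)·N(d₂)
   = 98.2422·0.984068 − 40.2768·0.928276·0.948987 = 61.196263
B₀ = V₀ − E₀ = 98.2422 − 61.196263 = 37.045937

E0=61.1963 B0=37.0459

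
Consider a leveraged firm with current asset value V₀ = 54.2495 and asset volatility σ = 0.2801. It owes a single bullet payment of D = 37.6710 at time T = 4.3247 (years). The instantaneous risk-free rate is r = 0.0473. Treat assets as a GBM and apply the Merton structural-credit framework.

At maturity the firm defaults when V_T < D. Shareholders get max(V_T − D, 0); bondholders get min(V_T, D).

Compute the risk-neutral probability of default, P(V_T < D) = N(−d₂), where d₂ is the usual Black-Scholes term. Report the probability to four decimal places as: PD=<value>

PD=0.2463

d₁ = [ln(V₀/D) + (r + σ²/2)T] / (σ√T)
   = [ln(54.2495/37.6710) + (0.0473 + 0.5·0.2801²)·4.3247] / (0.2801·√4.3247)
   = [0.364703 + 0.374208] / 0.582494 = 1.268531
d₂ = d₁ − σ√T = 1.268531 − 0.582494 = 0.686037
risk-neutral PD = N(−d₂) = N(-0.686037) = 0.246345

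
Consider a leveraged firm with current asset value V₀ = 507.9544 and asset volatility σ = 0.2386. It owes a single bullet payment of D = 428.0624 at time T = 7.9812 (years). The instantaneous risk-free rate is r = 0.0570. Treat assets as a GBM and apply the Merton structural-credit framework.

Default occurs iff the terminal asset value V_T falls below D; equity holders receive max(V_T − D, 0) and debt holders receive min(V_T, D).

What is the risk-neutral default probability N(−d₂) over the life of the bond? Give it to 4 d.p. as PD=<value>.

PD=0.2770

d₁ = [ln(V₀/D) + (r + σ²/2)T] / (σ√T)
   = [ln(507.9544/428.0624) + (0.0570 + 0.5·0.2386²)·7.9812] / (0.2386·√7.9812)
   = [0.171123 + 0.682113] / 0.674069 = 1.265798
d₂ = d₁ − σ√T = 1.265798 − 0.674069 = 0.591729
risk-neutral PD = N(−d₂) = N(-0.591729) = 0.277016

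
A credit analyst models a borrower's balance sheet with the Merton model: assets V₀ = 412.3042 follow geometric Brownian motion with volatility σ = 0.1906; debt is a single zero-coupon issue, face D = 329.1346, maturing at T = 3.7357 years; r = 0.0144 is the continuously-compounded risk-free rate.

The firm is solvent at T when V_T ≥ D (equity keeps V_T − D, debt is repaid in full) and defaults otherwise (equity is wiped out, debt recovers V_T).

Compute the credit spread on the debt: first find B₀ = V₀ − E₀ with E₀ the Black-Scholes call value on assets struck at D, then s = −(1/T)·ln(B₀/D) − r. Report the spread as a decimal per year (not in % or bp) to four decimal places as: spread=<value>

spread=0.0149

d₁ = [ln(V₀/D) + (r + σ²/2)T] / (σ√T)
   = [ln(412.3042/329.1346) + (0.0144 + 0.5·0.1906²)·3.7357] / (0.1906·√3.7357)
   = [0.225295 + 0.121650] / 0.368391 = 0.941784
d₂ = d₁ − σ√T = 0.941784 − 0.368391 = 0.573393
N(d₁) = 0.826848,  N(d₂) = 0.716811,  e^(−rT) = 0.947627
E₀ = V₀·N(d₁) − D·e^(−rT)·N(d₂)
   = 412.3042·0.826848 − 329.1346·0.947627·0.716811 = 117.342014
B₀ = V₀ − E₀ = 412.3042 − 117.342014 = 294.962186
spread = −(1/T)·ln(B₀/D) − r = −(1/3.7357)·ln(294.962186/329.1346) − 0.0144 = 0.01494380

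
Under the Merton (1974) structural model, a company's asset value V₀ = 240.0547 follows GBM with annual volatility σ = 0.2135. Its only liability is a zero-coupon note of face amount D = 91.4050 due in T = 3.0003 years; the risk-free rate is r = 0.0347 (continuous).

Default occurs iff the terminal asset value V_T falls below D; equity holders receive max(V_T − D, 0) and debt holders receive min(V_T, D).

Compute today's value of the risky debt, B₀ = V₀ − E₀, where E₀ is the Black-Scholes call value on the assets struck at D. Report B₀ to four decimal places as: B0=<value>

d₁ = [ln(V₀/D) + (r + σ²/2)T] / (σ√T)
   = [ln(240.0547/91.4050) + (0.0347 + 0.5·0.2135²)·3.0003] / (0.2135·√3.0003)
   = [0.965567 + 0.172491] / 0.369811 = 3.077400
d₂ = d₁ − σ√T = 3.077400 − 0.369811 = 2.707588
N(d₁) = 0.998956,  N(d₂) = 0.996611,  e^(−rT) = 0.901126
E₀ = V₀·N(d₁) − D·e^(−rT)·N(d₂)
   = 240.0547·0.998956 − 91.4050·0.901126·0.996611 = 157.715780
B₀ = V₀ − E₀ = 240.0547 − 157.715780 = 82.338920

B0=82.3389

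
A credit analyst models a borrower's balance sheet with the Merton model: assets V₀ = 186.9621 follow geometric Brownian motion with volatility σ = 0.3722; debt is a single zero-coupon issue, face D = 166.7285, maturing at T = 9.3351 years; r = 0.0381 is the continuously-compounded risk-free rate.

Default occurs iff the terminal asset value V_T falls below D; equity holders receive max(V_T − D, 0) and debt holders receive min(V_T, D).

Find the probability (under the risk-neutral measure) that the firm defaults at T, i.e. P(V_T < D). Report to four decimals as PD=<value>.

PD=0.5616

d₁ = [ln(V₀/D) + (r + σ²/2)T] / (σ√T)
   = [ln(186.9621/166.7285) + (0.0381 + 0.5·0.3722²)·9.3351] / (0.3722·√9.3351)
   = [0.114539 + 1.002276] / 1.137197 = 0.982077
d₂ = d₁ − σ√T = 0.982077 − 1.137197 = -0.155120
risk-neutral PD = N(−d₂) = N(0.155120) = 0.561637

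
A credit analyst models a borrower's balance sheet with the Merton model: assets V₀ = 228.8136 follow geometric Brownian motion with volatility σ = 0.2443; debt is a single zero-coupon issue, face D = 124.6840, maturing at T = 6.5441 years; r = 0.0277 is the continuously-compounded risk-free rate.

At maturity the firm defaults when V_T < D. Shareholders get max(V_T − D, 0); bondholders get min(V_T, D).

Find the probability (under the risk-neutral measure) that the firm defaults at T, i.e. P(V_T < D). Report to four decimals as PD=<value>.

d₁ = [ln(V₀/D) + (r + σ²/2)T] / (σ√T)
   = [ln(228.8136/124.6840) + (0.0277 + 0.5·0.2443²)·6.5441] / (0.2443·√6.5441)
   = [0.607125 + 0.376556] / 0.624955 = 1.574004
d₂ = d₁ − σ√T = 1.574004 − 0.624955 = 0.949049
risk-neutral PD = N(−d₂) = N(-0.949049) = 0.171298

PD=0.1713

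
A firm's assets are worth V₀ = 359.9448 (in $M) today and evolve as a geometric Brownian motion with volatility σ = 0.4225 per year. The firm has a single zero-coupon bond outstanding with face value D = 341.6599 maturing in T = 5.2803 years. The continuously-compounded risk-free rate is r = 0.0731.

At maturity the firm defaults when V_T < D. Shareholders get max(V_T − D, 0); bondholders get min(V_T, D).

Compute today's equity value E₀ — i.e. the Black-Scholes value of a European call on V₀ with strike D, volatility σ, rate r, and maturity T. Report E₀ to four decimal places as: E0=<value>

d₁ = [ln(V₀/D) + (r + σ²/2)T] / (σ√T)
   = [ln(359.9448/341.6599) + (0.0731 + 0.5·0.4225²)·5.2803] / (0.4225·√5.2803)
   = [0.052135 + 0.857273] / 0.970859 = 0.936705
d₂ = d₁ − σ√T = 0.936705 − 0.970859 = -0.034154
N(d₁) = 0.825545,  N(d₂) = 0.486377,  e^(−rT) = 0.679777
E₀ = V₀·N(d₁) − D·e^(−rT)·N(d₂)
   = 359.9448·0.825545 − 341.6599·0.679777·0.486377 = 184.188144

E0=184.1881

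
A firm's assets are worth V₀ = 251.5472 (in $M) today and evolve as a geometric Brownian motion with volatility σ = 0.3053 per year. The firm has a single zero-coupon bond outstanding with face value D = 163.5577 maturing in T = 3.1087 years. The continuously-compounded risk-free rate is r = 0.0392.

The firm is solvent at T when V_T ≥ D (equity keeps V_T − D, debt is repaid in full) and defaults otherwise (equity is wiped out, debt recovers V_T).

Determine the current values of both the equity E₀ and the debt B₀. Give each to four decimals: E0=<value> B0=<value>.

d₁ = [ln(V₀/D) + (r + σ²/2)T] / (σ√T)
   = [ln(251.5472/163.5577) + (0.0392 + 0.5·0.3053²)·3.1087] / (0.3053·√3.1087)
   = [0.430465 + 0.266739] / 0.538290 = 1.295220
d₂ = d₁ − σ√T = 1.295220 − 0.538290 = 0.756930
N(d₁) = 0.902378,  N(d₂) = 0.775454,  e^(−rT) = 0.885271
E₀ = V₀·N(d₁) − D·e^(−rT)·N(d₂)
   = 251.5472·0.902378 − 163.5577·0.885271·0.775454 = 114.710323
B₀ = V₀ − E₀ = 251.5472 − 114.710323 = 136.836877

E0=114.7103 B0=136.8369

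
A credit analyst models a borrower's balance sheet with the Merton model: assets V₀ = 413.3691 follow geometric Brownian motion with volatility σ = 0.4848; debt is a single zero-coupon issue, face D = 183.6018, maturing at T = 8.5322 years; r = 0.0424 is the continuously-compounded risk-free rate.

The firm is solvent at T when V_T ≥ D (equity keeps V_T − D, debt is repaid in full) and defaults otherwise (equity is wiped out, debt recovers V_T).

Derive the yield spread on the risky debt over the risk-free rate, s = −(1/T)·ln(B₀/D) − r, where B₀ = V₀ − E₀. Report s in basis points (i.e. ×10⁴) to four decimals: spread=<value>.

spread=338.7028

d₁ = [ln(V₀/D) + (r + σ²/2)T] / (σ√T)
   = [ln(413.3691/183.6018) + (0.0424 + 0.5·0.4848²)·8.5322] / (0.4848·√8.5322)
   = [0.811572 + 1.364431] / 1.416097 = 1.536619
d₂ = d₁ − σ√T = 1.536619 − 1.416097 = 0.120522
N(d₁) = 0.937807,  N(d₂) = 0.547965,  e^(−rT) = 0.696446
E₀ = V₀·N(d₁) − D·e^(−rT)·N(d₂)
   = 413.3691·0.937807 − 183.6018·0.696446·0.547965 = 317.592726
B₀ = V₀ − E₀ = 413.3691 − 317.592726 = 95.776374
spread = −(1/T)·ln(B₀/D) − r = −(1/8.5322)·ln(95.776374/183.6018) − 0.0424 = 0.03387028
in basis points: 0.03387028 × 10⁴ = 338.7028 bp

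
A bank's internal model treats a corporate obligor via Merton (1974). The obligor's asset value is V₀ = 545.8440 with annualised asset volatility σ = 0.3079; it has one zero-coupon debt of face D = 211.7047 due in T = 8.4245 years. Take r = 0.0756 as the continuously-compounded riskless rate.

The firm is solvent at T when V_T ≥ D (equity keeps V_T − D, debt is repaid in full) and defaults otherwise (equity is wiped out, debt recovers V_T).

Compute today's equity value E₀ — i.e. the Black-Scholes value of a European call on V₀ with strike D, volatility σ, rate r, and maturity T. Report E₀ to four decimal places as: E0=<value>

d₁ = [ln(V₀/D) + (r + σ²/2)T] / (σ√T)
   = [ln(545.8440/211.7047) + (0.0756 + 0.5·0.3079²)·8.4245] / (0.3079·√8.4245)
   = [0.947141 + 1.036224] / 0.893679 = 2.219324
d₂ = d₁ − σ√T = 2.219324 − 0.893679 = 1.325645
N(d₁) = 0.986768,  N(d₂) = 0.907521,  e^(−rT) = 0.528934
E₀ = V₀·N(d₁) − D·e^(−rT)·N(d₂)
   = 545.8440·0.986768 − 211.7047·0.528934·0.907521 = 436.999015

E0=436.9990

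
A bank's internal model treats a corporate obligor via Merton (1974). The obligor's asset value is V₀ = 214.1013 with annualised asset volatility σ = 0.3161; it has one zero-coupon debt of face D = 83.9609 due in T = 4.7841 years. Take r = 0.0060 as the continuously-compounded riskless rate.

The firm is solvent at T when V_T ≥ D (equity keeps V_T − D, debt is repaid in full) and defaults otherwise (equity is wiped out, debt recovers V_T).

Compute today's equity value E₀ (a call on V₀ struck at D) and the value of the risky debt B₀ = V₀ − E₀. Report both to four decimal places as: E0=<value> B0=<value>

E0=135.7608 B0=78.3405

d₁ = [ln(V₀/D) + (r + σ²/2)T] / (σ√T)
   = [ln(214.1013/83.9609) + (0.0060 + 0.5·0.3161²)·4.7841] / (0.3161·√4.7841)
   = [0.936098 + 0.267716] / 0.691392 = 1.741145
d₂ = d₁ − σ√T = 1.741145 − 0.691392 = 1.049752
N(d₁) = 0.959171,  N(d₂) = 0.853084,  e^(−rT) = 0.971703
E₀ = V₀·N(d₁) − D·e^(−rT)·N(d₂)
   = 214.1013·0.959171 − 83.9609·0.971703·0.853084 = 135.760795
B₀ = V₀ − E₀ = 214.1013 − 135.760795 = 78.340505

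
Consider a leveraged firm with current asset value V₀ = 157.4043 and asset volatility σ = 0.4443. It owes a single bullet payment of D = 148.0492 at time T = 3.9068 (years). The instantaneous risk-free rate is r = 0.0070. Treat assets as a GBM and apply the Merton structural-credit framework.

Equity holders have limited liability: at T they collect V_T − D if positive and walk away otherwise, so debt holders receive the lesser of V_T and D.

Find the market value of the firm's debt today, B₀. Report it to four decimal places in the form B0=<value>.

B0=99.3274

d₁ = [ln(V₀/D) + (r + σ²/2)T] / (σ√T)
   = [ln(157.4043/148.0492) + (0.0070 + 0.5·0.4443²)·3.9068] / (0.4443·√3.9068)
   = [0.061273 + 0.412954] / 0.878187 = 0.540007
d₂ = d₁ − σ√T = 0.540007 − 0.878187 = -0.338180
N(d₁) = 0.705404,  N(d₂) = 0.367614,  e^(−rT) = 0.973023
E₀ = V₀·N(d₁) − D·e^(−rT)·N(d₂)
   = 157.4043·0.705404 − 148.0492·0.973023·0.367614 = 58.076894
B₀ = V₀ − E₀ = 157.4043 − 58.076894 = 99.327406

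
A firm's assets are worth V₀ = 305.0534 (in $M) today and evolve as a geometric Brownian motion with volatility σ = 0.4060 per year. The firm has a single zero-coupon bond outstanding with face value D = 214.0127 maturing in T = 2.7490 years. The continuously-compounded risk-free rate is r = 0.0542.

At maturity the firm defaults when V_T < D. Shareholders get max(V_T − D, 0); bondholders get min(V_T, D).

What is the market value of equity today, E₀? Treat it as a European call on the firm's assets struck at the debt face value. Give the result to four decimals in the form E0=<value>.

d₁ = [ln(V₀/D) + (r + σ²/2)T] / (σ√T)
   = [ln(305.0534/214.0127) + (0.0542 + 0.5·0.4060²)·2.7490] / (0.4060·√2.7490)
   = [0.354451 + 0.375563] / 0.673152 = 1.084471
d₂ = d₁ − σ√T = 1.084471 − 0.673152 = 0.411319
N(d₁) = 0.860922,  N(d₂) = 0.659581,  e^(−rT) = 0.861573
E₀ = V₀·N(d₁) − D·e^(−rT)·N(d₂)
   = 305.0534·0.860922 − 214.0127·0.861573·0.659581 = 141.008771

E0=141.0088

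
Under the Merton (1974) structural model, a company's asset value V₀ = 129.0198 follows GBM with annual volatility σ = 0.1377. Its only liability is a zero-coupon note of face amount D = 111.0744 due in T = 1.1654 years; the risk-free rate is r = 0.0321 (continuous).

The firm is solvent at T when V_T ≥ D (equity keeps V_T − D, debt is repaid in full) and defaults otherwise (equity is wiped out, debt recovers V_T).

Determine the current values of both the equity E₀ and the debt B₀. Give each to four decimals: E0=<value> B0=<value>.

E0=22.8890 B0=106.1308

d₁ = [ln(V₀/D) + (r + σ²/2)T] / (σ√T)
   = [ln(129.0198/111.0744) + (0.0321 + 0.5·0.1377²)·1.1654] / (0.1377·√1.1654)
   = [0.149766 + 0.048458] / 0.148652 = 1.333473
d₂ = d₁ − σ√T = 1.333473 − 0.148652 = 1.184821
N(d₁) = 0.908812,  N(d₂) = 0.881956,  e^(−rT) = 0.963282
E₀ = V₀·N(d₁) − D·e^(−rT)·N(d₂)
   = 129.0198·0.908812 − 111.0744·0.963282·0.881956 = 22.889006
B₀ = V₀ − E₀ = 129.0198 − 22.889006 = 106.130794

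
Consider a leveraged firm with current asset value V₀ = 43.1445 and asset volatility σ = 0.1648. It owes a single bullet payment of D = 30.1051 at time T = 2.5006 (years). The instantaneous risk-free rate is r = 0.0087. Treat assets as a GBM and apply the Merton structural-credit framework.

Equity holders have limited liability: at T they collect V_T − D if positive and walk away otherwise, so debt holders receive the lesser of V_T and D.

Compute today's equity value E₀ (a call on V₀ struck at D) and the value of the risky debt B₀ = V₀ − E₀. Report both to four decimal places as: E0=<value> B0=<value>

d₁ = [ln(V₀/D) + (r + σ²/2)T] / (σ√T)
   = [ln(43.1445/30.1051) + (0.0087 + 0.5·0.1648²)·2.5006] / (0.1648·√2.5006)
   = [0.359860 + 0.055712] / 0.260603 = 1.594658
d₂ = d₁ − σ√T = 1.594658 − 0.260603 = 1.334055
N(d₁) = 0.944606,  N(d₂) = 0.908907,  e^(−rT) = 0.978480
E₀ = V₀·N(d₁) − D·e^(−rT)·N(d₂)
   = 43.1445·0.944606 − 30.1051·0.978480·0.908907 = 13.980653
B₀ = V₀ − E₀ = 43.1445 − 13.980653 = 29.163847

E0=13.9807 B0=29.1638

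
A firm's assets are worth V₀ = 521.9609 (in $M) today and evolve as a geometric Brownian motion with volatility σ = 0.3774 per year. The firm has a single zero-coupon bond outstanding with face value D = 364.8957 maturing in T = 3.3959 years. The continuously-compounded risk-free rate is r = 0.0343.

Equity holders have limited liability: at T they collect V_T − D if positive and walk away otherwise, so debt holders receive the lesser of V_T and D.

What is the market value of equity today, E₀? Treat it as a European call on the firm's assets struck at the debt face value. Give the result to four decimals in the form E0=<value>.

E0=237.9452

d₁ = [ln(V₀/D) + (r + σ²/2)T] / (σ√T)
   = [ln(521.9609/364.8957) + (0.0343 + 0.5·0.3774²)·3.3959] / (0.3774·√3.3959)
   = [0.357981 + 0.358320] / 0.695472 = 1.029950
d₂ = d₁ − σ√T = 1.029950 − 0.695472 = 0.334478
N(d₁) = 0.848483,  N(d₂) = 0.630991,  e^(−rT) = 0.890048
E₀ = V₀·N(d₁) − D·e^(−rT)·N(d₂)
   = 521.9609·0.848483 − 364.8957·0.890048·0.630991 = 237.945160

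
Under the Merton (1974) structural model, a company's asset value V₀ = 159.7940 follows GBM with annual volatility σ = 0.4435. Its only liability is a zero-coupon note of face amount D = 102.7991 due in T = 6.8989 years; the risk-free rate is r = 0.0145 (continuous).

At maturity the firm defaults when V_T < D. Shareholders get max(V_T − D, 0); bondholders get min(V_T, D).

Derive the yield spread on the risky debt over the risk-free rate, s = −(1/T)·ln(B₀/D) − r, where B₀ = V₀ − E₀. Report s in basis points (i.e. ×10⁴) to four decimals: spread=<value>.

d₁ = [ln(V₀/D) + (r + σ²/2)T] / (σ√T)
   = [ln(159.7940/102.7991) + (0.0145 + 0.5·0.4435²)·6.8989] / (0.4435·√6.8989)
   = [0.441109 + 0.778514] / 1.164886 = 1.046989
d₂ = d₁ − σ√T = 1.046989 − 1.164886 = -0.117897
N(d₁) = 0.852448,  N(d₂) = 0.453074,  e^(−rT) = 0.904807
E₀ = V₀·N(d₁) − D·e^(−rT)·N(d₂)
   = 159.7940·0.852448 − 102.7991·0.904807·0.453074 = 94.074067
B₀ = V₀ − E₀ = 159.7940 − 94.074067 = 65.719933
spread = −(1/T)·ln(B₀/D) − r = −(1/6.8989)·ln(65.719933/102.7991) − 0.0145 = 0.05034720
in basis points: 0.05034720 × 10⁴ = 503.4720 bp

spread=503.4720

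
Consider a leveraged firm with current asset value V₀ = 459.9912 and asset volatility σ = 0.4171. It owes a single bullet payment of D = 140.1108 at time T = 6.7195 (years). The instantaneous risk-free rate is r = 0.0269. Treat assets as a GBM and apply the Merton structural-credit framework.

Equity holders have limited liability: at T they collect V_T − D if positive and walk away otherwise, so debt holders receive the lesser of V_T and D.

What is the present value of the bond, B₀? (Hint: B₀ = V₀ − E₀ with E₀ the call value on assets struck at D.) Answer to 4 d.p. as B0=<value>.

d₁ = [ln(V₀/D) + (r + σ²/2)T] / (σ√T)
   = [ln(459.9912/140.1108) + (0.0269 + 0.5·0.4171²)·6.7195] / (0.4171·√6.7195)
   = [1.188774 + 0.765258] / 1.081207 = 1.807270
d₂ = d₁ − σ√T = 1.807270 − 1.081207 = 0.726063
N(d₁) = 0.964640,  N(d₂) = 0.766100,  e^(−rT) = 0.834640
E₀ = V₀·N(d₁) − D·e^(−rT)·N(d₂)
   = 459.9912·0.964640 − 140.1108·0.834640·0.766100 = 354.136513
B₀ = V₀ − E₀ = 459.9912 − 354.136513 = 105.854687

B0=105.8547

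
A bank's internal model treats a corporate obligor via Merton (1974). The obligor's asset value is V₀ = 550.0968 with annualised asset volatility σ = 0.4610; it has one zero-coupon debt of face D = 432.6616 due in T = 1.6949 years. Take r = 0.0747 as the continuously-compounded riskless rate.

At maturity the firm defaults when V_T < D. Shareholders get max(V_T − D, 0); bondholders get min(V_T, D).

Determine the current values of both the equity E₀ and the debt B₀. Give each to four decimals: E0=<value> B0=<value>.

d₁ = [ln(V₀/D) + (r + σ²/2)T] / (σ√T)
   = [ln(550.0968/432.6616) + (0.0747 + 0.5·0.4610²)·1.6949] / (0.4610·√1.6949)
   = [0.240138 + 0.306710] / 0.600168 = 0.911158
d₂ = d₁ − σ√T = 0.911158 − 0.600168 = 0.310990
N(d₁) = 0.818894,  N(d₂) = 0.622096,  e^(−rT) = 0.881078
E₀ = V₀·N(d₁) − D·e^(−rT)·N(d₂)
   = 550.0968·0.818894 − 432.6616·0.881078·0.622096 = 213.322624
B₀ = V₀ − E₀ = 550.0968 − 213.322624 = 336.774176

E0=213.3226 B0=336.7742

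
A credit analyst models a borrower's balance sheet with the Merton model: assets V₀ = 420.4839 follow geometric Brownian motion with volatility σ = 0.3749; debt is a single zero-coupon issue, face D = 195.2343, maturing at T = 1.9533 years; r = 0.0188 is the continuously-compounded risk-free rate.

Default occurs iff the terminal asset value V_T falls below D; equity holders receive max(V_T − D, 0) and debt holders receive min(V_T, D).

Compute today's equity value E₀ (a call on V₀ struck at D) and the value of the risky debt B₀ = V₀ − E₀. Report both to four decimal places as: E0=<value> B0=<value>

E0=236.1832 B0=184.3007

d₁ = [ln(V₀/D) + (r + σ²/2)T] / (σ√T)
   = [ln(420.4839/195.2343) + (0.0188 + 0.5·0.3749²)·1.9533] / (0.3749·√1.9533)
   = [0.767206 + 0.173990] / 0.523962 = 1.796305
d₂ = d₁ − σ√T = 1.796305 − 0.523962 = 1.272343
N(d₁) = 0.963777,  N(d₂) = 0.898374,  e^(−rT) = 0.963944
E₀ = V₀·N(d₁) − D·e^(−rT)·N(d₂)
   = 420.4839·0.963777 − 195.2343·0.963944·0.898374 = 236.183204
B₀ = V₀ − E₀ = 420.4839 − 236.183204 = 184.300696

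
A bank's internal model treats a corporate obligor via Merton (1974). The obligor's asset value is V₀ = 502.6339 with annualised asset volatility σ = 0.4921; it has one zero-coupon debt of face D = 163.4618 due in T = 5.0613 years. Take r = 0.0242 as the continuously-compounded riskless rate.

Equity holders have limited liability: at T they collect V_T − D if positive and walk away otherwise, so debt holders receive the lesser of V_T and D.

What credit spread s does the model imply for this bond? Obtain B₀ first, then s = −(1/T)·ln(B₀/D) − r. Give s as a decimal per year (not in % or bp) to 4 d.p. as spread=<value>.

d₁ = [ln(V₀/D) + (r + σ²/2)T] / (σ√T)
   = [ln(502.6339/163.4618) + (0.0242 + 0.5·0.4921²)·5.0613] / (0.4921·√5.0613)
   = [1.123283 + 0.735312] / 1.107094 = 1.678805
d₂ = d₁ − σ√T = 1.678805 − 1.107094 = 0.571711
N(d₁) = 0.953405,  N(d₂) = 0.716241,  e^(−rT) = 0.884721
E₀ = V₀·N(d₁) − D·e^(−rT)·N(d₂)
   = 502.6339·0.953405 − 163.4618·0.884721·0.716241 = 375.632283
B₀ = V₀ − E₀ = 502.6339 − 375.632283 = 127.001617
spread = −(1/T)·ln(B₀/D) − r = −(1/5.0613)·ln(127.001617/163.4618) − 0.0242 = 0.02566456

spread=0.0257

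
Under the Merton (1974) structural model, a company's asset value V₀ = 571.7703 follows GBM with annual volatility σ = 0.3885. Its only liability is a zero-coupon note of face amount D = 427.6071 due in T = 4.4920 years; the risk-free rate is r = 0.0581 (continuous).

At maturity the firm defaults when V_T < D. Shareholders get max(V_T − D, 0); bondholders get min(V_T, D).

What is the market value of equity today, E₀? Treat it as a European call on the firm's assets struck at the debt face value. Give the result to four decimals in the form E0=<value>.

d₁ = [ln(V₀/D) + (r + σ²/2)T] / (σ√T)
   = [ln(571.7703/427.6071) + (0.0581 + 0.5·0.3885²)·4.4920] / (0.3885·√4.4920)
   = [0.290533 + 0.599979] / 0.823400 = 1.081505
d₂ = d₁ − σ√T = 1.081505 − 0.823400 = 0.258105
N(d₁) = 0.860264,  N(d₂) = 0.601837,  e^(−rT) = 0.770292
E₀ = V₀·N(d₁) − D·e^(−rT)·N(d₂)
   = 571.7703·0.860264 − 427.6071·0.770292·0.601837 = 293.638684

E0=293.6387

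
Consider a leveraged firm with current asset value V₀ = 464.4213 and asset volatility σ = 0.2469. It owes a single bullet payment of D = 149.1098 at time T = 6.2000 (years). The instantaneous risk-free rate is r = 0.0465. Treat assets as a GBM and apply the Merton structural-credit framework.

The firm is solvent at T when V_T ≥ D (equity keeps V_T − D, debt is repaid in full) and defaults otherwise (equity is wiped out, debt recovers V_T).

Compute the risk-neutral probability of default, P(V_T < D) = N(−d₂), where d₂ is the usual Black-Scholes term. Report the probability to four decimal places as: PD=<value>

PD=0.0222

d₁ = [ln(V₀/D) + (r + σ²/2)T] / (σ√T)
   = [ln(464.4213/149.1098) + (0.0465 + 0.5·0.2469²)·6.2000] / (0.2469·√6.2000)
   = [1.136109 + 0.477275] / 0.614776 = 2.624344
d₂ = d₁ − σ√T = 2.624344 − 0.614776 = 2.009568
risk-neutral PD = N(−d₂) = N(-2.009568) = 0.022238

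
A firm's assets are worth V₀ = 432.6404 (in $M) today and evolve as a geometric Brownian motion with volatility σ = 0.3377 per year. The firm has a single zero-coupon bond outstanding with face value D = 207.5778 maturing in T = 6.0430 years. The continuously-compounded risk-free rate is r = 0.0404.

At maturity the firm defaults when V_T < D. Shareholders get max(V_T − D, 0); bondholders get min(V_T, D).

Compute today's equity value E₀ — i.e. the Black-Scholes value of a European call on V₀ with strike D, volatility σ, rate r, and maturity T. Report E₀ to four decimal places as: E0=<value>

d₁ = [ln(V₀/D) + (r + σ²/2)T] / (σ√T)
   = [ln(432.6404/207.5778) + (0.0404 + 0.5·0.3377²)·6.0430] / (0.3377·√6.0430)
   = [0.734401 + 0.588713] / 0.830152 = 1.593822
d₂ = d₁ − σ√T = 1.593822 − 0.830152 = 0.763670
N(d₁) = 0.944512,  N(d₂) = 0.777468,  e^(−rT) = 0.783380
E₀ = V₀·N(d₁) − D·e^(−rT)·N(d₂)
   = 432.6404·0.944512 − 207.5778·0.783380·0.777468 = 282.208158

E0=282.2082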